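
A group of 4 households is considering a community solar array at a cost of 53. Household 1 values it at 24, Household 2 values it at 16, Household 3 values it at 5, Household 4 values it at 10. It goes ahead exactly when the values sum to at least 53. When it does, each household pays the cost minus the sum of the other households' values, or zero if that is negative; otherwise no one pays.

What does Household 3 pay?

Total value 55 ≥ cost 53, so the project is built.
The other households' values sum to 50.
Cost minus that sum is 53 - 50 = 3.

3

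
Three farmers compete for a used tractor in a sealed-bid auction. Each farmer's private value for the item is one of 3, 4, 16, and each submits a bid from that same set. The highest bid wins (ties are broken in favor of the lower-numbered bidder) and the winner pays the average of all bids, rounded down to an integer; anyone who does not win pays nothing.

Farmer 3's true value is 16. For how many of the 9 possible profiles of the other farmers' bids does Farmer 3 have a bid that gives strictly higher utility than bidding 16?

Others bid (3, 3): truth gives 9; bid 4 gives 13 > 9. Violating.
Others bid (3, 4): truth gives 9; no alternative beats it.
Others bid (3, 16): truth gives 0; no alternative beats it.
(Checking all 9 profiles: 1 has a profitable deviation, 8 do not.)

1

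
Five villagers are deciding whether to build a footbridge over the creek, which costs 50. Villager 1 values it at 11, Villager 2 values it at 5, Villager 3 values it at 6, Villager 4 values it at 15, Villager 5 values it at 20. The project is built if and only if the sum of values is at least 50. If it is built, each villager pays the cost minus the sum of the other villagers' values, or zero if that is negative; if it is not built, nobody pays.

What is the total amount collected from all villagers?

Total value 57 ≥ cost 50, so it is built.
Villager 1: others sum to 46; max(0, 50 - 46) = 4.
Villager 2: others sum to 52; max(0, 50 - 52) = 0.
Villager 3: others sum to 51; max(0, 50 - 51) = 0.
Villager 4: others sum to 42; max(0, 50 - 42) = 8.
Villager 5: others sum to 37; max(0, 50 - 37) = 13.
Total collected = 4 + 0 + 0 + 8 + 13 = 25.

25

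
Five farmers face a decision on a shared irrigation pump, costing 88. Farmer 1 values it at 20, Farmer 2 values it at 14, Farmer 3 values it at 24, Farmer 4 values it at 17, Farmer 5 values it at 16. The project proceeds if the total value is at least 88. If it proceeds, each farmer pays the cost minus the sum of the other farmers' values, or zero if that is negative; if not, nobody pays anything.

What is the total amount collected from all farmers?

76

Total value 91 ≥ cost 88, so it is built.
Farmer 1: others sum to 71; max(0, 88 - 71) = 17.
Farmer 2: others sum to 77; max(0, 88 - 77) = 11.
Farmer 3: others sum to 67; max(0, 88 - 67) = 21.
Farmer 4: others sum to 74; max(0, 88 - 74) = 14.
Farmer 5: others sum to 75; max(0, 88 - 75) = 13.
Total collected = 17 + 11 + 21 + 14 + 13 = 76.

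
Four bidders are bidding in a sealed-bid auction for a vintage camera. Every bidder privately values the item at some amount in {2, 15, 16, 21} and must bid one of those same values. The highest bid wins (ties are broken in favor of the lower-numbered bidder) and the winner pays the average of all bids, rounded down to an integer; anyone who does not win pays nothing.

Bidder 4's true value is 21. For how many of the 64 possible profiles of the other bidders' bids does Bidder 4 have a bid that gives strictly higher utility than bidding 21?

8

Others bid (2, 2, 2): truth gives 15; bid 15 gives 16 > 15. Violating.
Others bid (2, 2, 15): truth gives 11; bid 16 gives 13 > 11. Violating.
Others bid (2, 15, 2): truth gives 11; bid 16 gives 13 > 11. Violating.
Others bid (2, 15, 15): truth gives 8; bid 16 gives 9 > 8. Violating.
Others bid (2, 2, 16): truth gives 11; no alternative beats it.
Others bid (2, 2, 21): truth gives 0; no alternative beats it.
(Checking all 64 profiles: 8 have a profitable deviation, 56 do not.)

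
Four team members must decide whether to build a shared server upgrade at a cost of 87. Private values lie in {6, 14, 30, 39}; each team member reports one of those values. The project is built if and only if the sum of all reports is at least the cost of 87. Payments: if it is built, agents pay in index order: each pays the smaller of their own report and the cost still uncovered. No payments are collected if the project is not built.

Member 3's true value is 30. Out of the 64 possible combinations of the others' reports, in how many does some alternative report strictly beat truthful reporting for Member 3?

29

Others report (6, 30, 39): truth gives 0; report 14 gives 16 > 0. Violating.
Others report (6, 39, 30): truth gives 0; report 14 gives 16 > 0. Violating.
Others report (6, 39, 39): truth gives 0; report 6 gives 24 > 0. Violating.
Others report (14, 30, 30): truth gives 0; report 14 gives 16 > 0. Violating.
Others report (6, 6, 6): truth gives 0; no alternative beats it.
Others report (6, 6, 14): truth gives 0; no alternative beats it.
(Checking all 64 profiles: 29 have a profitable deviation, 35 do not.)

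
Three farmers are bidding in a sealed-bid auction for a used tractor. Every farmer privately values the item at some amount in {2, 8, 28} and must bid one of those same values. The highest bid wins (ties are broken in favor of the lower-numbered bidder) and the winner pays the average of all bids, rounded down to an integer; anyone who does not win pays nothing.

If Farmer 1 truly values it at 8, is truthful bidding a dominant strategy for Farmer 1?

No

Consider the case where Farmer 2 bids 2 and Farmer 3 bids 2.
Truthful bid 8: wins, pays 4, utility 8 - 4 = 4.
Bid 2 instead: wins, pays 2, utility 8 - 2 = 6.
Since 6 > 4, bidding 2 is strictly better here, so truthful bidding is not dominant.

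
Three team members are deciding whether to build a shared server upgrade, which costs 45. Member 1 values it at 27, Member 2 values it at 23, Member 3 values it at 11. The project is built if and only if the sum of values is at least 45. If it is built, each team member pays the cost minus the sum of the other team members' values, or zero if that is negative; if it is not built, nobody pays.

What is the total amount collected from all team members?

Total value 61 ≥ cost 45, so it is built.
Member 1: others sum to 34; max(0, 45 - 34) = 11.
Member 2: others sum to 38; max(0, 45 - 38) = 7.
Member 3: others sum to 50; max(0, 45 - 50) = 0.
Total collected = 11 + 7 + 0 = 18.

18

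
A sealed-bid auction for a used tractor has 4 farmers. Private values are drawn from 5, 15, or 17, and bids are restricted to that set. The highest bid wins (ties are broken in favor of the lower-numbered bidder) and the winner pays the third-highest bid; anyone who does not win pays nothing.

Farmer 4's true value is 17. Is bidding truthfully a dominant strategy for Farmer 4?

Check each profile of the others' bids and compare truth against every alternative bid.
Others bid (5, 5, 15): truth gives 12, best alternative gives 0.
Others bid (5, 15, 5): truth gives 12, best alternative gives 0.
Others bid (15, 5, 5): truth gives 12, best alternative gives 0.
Others bid (5, 15, 15): truth gives 2, best alternative gives 0.
Others bid (15, 5, 15): truth gives 2, best alternative gives 0.
Others bid (15, 15, 5): truth gives 2, best alternative gives 0.
(Remaining 21 profiles checked similarly; truth is weakly best in each.)
In every case the truthful bid is at least as good as any alternative, so it is a dominant strategy.

Yes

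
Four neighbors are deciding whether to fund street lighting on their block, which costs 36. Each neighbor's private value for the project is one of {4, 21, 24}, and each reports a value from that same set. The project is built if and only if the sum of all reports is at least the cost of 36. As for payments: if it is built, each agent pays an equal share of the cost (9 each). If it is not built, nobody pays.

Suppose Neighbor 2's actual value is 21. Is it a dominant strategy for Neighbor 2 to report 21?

Consider the case where Neighbor 1 reports 4, Neighbor 3 reports 4 and Neighbor 4 reports 4.
Truthful report 21: project not built, utility 0.
Report 24 instead: project built, pays 9, utility 21 - 9 = 12.
Since 12 > 0, reporting 24 is strictly better here, so truthful reporting is not dominant.

No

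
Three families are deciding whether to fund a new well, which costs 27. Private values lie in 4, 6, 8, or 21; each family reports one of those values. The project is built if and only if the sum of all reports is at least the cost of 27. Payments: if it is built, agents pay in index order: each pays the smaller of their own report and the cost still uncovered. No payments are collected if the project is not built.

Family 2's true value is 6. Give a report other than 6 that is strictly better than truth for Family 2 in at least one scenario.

4

Suppose Family 1 reports 4 and Family 3 reports 21.
Report 6: project built, pays 6, utility 6 - 6 = 0.
Report 4: project built, pays 4, utility 6 - 4 = 2.
So reporting 4 beats truth here (2 > 0).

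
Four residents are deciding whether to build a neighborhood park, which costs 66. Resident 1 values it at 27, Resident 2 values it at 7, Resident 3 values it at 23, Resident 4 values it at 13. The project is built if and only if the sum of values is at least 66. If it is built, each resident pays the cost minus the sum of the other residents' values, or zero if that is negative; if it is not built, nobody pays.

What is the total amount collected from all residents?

Total value 70 ≥ cost 66, so it is built.
Resident 1: others sum to 43; max(0, 66 - 43) = 23.
Resident 2: others sum to 63; max(0, 66 - 63) = 3.
Resident 3: others sum to 47; max(0, 66 - 47) = 19.
Resident 4: others sum to 57; max(0, 66 - 57) = 9.
Total collected = 23 + 3 + 19 + 9 = 54.

54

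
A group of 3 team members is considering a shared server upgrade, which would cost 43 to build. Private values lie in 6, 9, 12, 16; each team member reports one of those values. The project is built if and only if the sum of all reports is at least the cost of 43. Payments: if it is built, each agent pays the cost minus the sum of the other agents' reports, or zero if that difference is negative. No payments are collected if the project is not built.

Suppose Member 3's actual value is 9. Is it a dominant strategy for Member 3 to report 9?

Yes

Check each profile of the others' reports and compare truth against every alternative report.
Others report (6, 6): truth gives 0, best alternative gives 0.
Others report (6, 9): truth gives 0, best alternative gives 0.
Others report (6, 12): truth gives 0, best alternative gives 0.
Others report (6, 16): truth gives 0, best alternative gives 0.
Others report (9, 6): truth gives 0, best alternative gives 0.
Others report (9, 9): truth gives 0, best alternative gives 0.
(Remaining 10 profiles checked similarly; truth is weakly best in each.)
In every case the truthful report is at least as good as any alternative, so it is a dominant strategy.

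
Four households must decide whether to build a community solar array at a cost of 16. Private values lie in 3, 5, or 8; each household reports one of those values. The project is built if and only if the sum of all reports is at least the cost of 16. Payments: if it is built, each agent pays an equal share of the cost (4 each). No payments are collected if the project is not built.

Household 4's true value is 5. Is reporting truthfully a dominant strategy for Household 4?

Consider the case where Household 1 reports 3, Household 2 reports 3 and Household 3 reports 3.
Truthful report 5: project not built, utility 0.
Report 8 instead: project built, pays 4, utility 5 - 4 = 1.
Since 1 > 0, reporting 8 is strictly better here, so truthful reporting is not dominant.

No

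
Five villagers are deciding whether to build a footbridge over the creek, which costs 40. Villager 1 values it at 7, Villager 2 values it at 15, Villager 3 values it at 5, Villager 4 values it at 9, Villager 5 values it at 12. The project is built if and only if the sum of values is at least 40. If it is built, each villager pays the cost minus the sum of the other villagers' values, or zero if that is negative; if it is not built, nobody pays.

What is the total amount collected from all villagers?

Total value 48 ≥ cost 40, so it is built.
Villager 1: others sum to 41; max(0, 40 - 41) = 0.
Villager 2: others sum to 33; max(0, 40 - 33) = 7.
Villager 3: others sum to 43; max(0, 40 - 43) = 0.
Villager 4: others sum to 39; max(0, 40 - 39) = 1.
Villager 5: others sum to 36; max(0, 40 - 36) = 4.
Total collected = 0 + 7 + 0 + 1 + 4 = 12.

12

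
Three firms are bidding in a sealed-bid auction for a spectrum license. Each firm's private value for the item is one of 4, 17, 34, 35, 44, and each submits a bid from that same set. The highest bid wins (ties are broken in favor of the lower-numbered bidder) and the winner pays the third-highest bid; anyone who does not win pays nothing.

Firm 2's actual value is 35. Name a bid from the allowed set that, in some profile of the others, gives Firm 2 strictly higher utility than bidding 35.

44

Suppose Firm 1 bids 4 and Firm 3 bids 44.
Bid 35: loses, pays 0, utility 0.
Bid 44: wins, pays 4, utility 35 - 4 = 31.
So bidding 44 beats truth here (31 > 0).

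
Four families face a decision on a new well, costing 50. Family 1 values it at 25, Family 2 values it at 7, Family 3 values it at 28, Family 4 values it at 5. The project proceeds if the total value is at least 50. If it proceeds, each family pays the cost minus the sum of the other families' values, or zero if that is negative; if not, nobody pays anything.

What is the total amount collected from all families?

Total value 65 ≥ cost 50, so it is built.
Family 1: others sum to 40; max(0, 50 - 40) = 10.
Family 2: others sum to 58; max(0, 50 - 58) = 0.
Family 3: others sum to 37; max(0, 50 - 37) = 13.
Family 4: others sum to 60; max(0, 50 - 60) = 0.
Total collected = 10 + 0 + 13 + 0 = 23.

23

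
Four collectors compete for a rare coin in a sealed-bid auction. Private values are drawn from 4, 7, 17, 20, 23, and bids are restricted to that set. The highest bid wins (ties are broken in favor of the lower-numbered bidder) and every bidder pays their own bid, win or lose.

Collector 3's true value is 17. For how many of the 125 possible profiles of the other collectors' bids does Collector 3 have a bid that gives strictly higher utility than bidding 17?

115

Others bid (4, 4, 4): truth gives 0; bid 7 gives 10 > 0. Violating.
Others bid (4, 4, 7): truth gives 0; bid 7 gives 10 > 0. Violating.
Others bid (4, 4, 20): truth gives -17; bid 20 gives -3 > -17. Violating.
Others bid (4, 4, 23): truth gives -17; bid 4 gives -4 > -17. Violating.
Others bid (4, 4, 17): truth gives 0; no alternative beats it.
Others bid (4, 7, 4): truth gives 0; no alternative beats it.
(Checking all 125 profiles: 115 have a profitable deviation, 10 do not.)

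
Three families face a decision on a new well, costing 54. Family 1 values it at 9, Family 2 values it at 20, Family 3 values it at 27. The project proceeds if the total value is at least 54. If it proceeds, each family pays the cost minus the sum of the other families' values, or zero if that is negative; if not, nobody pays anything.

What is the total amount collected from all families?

Total value 56 ≥ cost 54, so it is built.
Family 1: others sum to 47; max(0, 54 - 47) = 7.
Family 2: others sum to 36; max(0, 54 - 36) = 18.
Family 3: others sum to 29; max(0, 54 - 29) = 25.
Total collected = 7 + 18 + 25 = 50.

50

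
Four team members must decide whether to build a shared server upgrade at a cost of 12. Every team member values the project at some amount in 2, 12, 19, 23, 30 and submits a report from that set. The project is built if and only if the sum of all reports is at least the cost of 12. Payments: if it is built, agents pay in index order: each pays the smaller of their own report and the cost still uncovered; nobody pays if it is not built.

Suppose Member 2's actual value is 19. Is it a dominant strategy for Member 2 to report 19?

Consider the case where Member 1 reports 2, Member 3 reports 2 and Member 4 reports 12.
Truthful report 19: project built, pays 10, utility 19 - 10 = 9.
Report 2 instead: project built, pays 2, utility 19 - 2 = 17.
Since 17 > 9, reporting 2 is strictly better here, so truthful reporting is not dominant.

No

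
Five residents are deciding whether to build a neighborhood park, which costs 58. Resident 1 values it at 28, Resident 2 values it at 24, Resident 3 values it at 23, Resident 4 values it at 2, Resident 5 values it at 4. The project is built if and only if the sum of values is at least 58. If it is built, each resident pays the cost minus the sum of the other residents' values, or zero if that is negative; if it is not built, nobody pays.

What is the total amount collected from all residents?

6

Total value 81 ≥ cost 58, so it is built.
Resident 1: others sum to 53; max(0, 58 - 53) = 5.
Resident 2: others sum to 57; max(0, 58 - 57) = 1.
Resident 3: others sum to 58; max(0, 58 - 58) = 0.
Resident 4: others sum to 79; max(0, 58 - 79) = 0.
Resident 5: others sum to 77; max(0, 58 - 77) = 0.
Total collected = 5 + 1 + 0 + 0 + 0 = 6.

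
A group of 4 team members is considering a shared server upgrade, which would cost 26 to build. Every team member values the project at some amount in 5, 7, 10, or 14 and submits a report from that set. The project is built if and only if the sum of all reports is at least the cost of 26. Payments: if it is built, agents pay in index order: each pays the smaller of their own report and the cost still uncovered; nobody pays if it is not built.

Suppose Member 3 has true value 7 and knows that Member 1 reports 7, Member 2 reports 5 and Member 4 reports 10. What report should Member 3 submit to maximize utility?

Report 5: project built, pays 5, utility 7 - 5 = 2.
Report 7: project built, pays 7, utility 7 - 7 = 0.
Report 10: project built, pays 10, utility 7 - 10 = -3.
Report 14: project built, pays 14, utility 7 - 14 = -7.
The best choice is 5 with utility 2.

5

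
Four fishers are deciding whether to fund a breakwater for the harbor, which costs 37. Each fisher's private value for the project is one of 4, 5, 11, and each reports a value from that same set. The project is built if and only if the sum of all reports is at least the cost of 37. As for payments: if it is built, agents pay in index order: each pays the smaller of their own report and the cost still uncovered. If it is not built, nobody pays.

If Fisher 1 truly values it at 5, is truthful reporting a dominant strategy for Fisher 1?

Consider the case where Fisher 2 reports 11, Fisher 3 reports 11 and Fisher 4 reports 11.
Truthful report 5: project built, pays 5, utility 5 - 5 = 0.
Report 4 instead: project built, pays 4, utility 5 - 4 = 1.
Since 1 > 0, reporting 4 is strictly better here, so truthful reporting is not dominant.

No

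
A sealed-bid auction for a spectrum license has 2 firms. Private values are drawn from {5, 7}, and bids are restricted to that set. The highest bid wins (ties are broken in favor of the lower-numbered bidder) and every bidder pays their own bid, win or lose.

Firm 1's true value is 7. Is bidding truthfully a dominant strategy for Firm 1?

Consider the case where Firm 2 bids 5.
Truthful bid 7: wins, pays 7, utility 7 - 7 = 0.
Bid 5 instead: wins, pays 5, utility 7 - 5 = 2.
Since 2 > 0, bidding 5 is strictly better here, so truthful bidding is not dominant.

No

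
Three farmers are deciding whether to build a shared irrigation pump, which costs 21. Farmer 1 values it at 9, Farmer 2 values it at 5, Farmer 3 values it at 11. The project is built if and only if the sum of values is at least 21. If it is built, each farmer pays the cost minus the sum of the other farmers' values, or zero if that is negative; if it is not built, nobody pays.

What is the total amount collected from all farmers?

13

Total value 25 ≥ cost 21, so it is built.
Farmer 1: others sum to 16; max(0, 21 - 16) = 5.
Farmer 2: others sum to 20; max(0, 21 - 20) = 1.
Farmer 3: others sum to 14; max(0, 21 - 14) = 7.
Total collected = 5 + 1 + 7 = 13.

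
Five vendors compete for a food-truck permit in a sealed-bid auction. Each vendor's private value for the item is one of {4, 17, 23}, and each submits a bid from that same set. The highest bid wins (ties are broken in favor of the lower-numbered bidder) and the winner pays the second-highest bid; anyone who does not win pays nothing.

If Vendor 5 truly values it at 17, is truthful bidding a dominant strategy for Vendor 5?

Yes

Check each profile of the others' bids and compare truth against every alternative bid.
Others bid (4, 4, 4, 4): truth gives 13, best alternative gives 13.
Others bid (4, 4, 4, 17): truth gives 0, best alternative gives 0.
Others bid (4, 4, 4, 23): truth gives 0, best alternative gives 0.
Others bid (4, 4, 17, 4): truth gives 0, best alternative gives 0.
Others bid (4, 4, 17, 17): truth gives 0, best alternative gives 0.
Others bid (4, 4, 17, 23): truth gives 0, best alternative gives 0.
(Remaining 75 profiles checked similarly; truth is weakly best in each.)
In every case the truthful bid is at least as good as any alternative, so it is a dominant strategy.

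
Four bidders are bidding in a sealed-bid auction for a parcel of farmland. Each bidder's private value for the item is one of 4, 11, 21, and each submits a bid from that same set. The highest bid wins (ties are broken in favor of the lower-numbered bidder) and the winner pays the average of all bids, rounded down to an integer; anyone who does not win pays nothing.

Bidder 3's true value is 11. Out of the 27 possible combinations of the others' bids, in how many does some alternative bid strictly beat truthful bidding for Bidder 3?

2

Others bid (4, 11, 4): truth gives 0; bid 21 gives 1 > 0. Violating.
Others bid (11, 4, 4): truth gives 0; bid 21 gives 1 > 0. Violating.
Others bid (4, 4, 4): truth gives 6; no alternative beats it.
Others bid (4, 4, 11): truth gives 4; no alternative beats it.
(Checking all 27 profiles: 2 have a profitable deviation, 25 do not.)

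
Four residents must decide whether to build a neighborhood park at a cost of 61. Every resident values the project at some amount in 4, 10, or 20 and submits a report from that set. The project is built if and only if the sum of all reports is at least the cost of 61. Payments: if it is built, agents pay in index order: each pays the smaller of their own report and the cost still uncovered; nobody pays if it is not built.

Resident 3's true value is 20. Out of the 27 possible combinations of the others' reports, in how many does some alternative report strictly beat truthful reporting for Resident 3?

1

Others report (20, 20, 20): truth gives 0; report 4 gives 16 > 0. Violating.
Others report (4, 4, 4): truth gives 0; no alternative beats it.
Others report (4, 4, 10): truth gives 0; no alternative beats it.
(Checking all 27 profiles: 1 has a profitable deviation, 26 do not.)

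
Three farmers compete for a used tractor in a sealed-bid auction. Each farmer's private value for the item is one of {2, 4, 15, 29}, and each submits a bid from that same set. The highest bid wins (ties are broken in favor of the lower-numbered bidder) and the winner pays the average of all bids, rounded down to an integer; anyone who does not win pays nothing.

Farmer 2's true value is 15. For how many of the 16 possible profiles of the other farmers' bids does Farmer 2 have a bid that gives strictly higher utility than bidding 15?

Others bid (2, 2): truth gives 9; bid 4 gives 13 > 9. Violating.
Others bid (2, 4): truth gives 8; bid 4 gives 12 > 8. Violating.
Others bid (2, 15): truth gives 5; no alternative beats it.
Others bid (2, 29): truth gives 0; no alternative beats it.
(Checking all 16 profiles: 2 have a profitable deviation, 14 do not.)

2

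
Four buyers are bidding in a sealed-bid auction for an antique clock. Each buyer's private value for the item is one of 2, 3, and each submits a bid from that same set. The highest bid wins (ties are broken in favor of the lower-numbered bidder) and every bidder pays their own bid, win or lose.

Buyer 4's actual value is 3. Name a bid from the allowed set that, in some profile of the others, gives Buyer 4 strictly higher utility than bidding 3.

2

Suppose Buyer 1 bids 2, Buyer 2 bids 2 and Buyer 3 bids 3.
Bid 3: loses but pays 3, utility -3.
Bid 2: loses but pays 2, utility -2.
So bidding 2 beats truth here (-2 > -3).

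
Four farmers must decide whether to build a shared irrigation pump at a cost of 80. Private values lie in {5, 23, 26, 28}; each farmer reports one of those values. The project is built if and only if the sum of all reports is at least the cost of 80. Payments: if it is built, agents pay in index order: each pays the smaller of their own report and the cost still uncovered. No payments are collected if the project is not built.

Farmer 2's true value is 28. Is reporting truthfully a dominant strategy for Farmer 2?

No

Consider the case where Farmer 1 reports 5, Farmer 3 reports 23 and Farmer 4 reports 26.
Truthful report 28: project built, pays 28, utility 28 - 28 = 0.
Report 26 instead: project built, pays 26, utility 28 - 26 = 2.
Since 2 > 0, reporting 26 is strictly better here, so truthful reporting is not dominant.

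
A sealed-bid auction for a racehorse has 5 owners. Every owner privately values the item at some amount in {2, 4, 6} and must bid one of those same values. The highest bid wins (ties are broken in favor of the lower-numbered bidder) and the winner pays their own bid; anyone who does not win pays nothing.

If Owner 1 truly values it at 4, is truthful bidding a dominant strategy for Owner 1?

No

Consider the case where Owner 2 bids 2, Owner 3 bids 2, Owner 4 bids 2 and Owner 5 bids 2.
Truthful bid 4: wins, pays 4, utility 4 - 4 = 0.
Bid 2 instead: wins, pays 2, utility 4 - 2 = 2.
Since 2 > 0, bidding 2 is strictly better here, so truthful bidding is not dominant.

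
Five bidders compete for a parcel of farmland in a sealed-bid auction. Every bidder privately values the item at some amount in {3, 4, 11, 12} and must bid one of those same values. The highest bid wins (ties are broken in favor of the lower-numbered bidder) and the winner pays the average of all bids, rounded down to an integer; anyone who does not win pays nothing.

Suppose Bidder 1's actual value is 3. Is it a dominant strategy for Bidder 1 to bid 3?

Check each profile of the others' bids and compare truth against every alternative bid.
Others bid (4, 4, 4, 4): truth gives 0, best alternative gives -1.
Others bid (3, 3, 3, 3): truth gives 0, best alternative gives 0.
Others bid (3, 3, 3, 4): truth gives 0, best alternative gives 0.
Others bid (3, 3, 3, 11): truth gives 0, best alternative gives 0.
Others bid (3, 3, 3, 12): truth gives 0, best alternative gives 0.
Others bid (3, 3, 4, 3): truth gives 0, best alternative gives 0.
(Remaining 250 profiles checked similarly; truth is weakly best in each.)
In every case the truthful bid is at least as good as any alternative, so it is a dominant strategy.

Yes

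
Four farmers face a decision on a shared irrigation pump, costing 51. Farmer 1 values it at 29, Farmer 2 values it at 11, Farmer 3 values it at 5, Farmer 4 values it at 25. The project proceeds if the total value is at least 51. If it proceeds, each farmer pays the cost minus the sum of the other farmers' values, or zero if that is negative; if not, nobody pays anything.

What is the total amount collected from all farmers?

Total value 70 ≥ cost 51, so it is built.
Farmer 1: others sum to 41; max(0, 51 - 41) = 10.
Farmer 2: others sum to 59; max(0, 51 - 59) = 0.
Farmer 3: others sum to 65; max(0, 51 - 65) = 0.
Farmer 4: others sum to 45; max(0, 51 - 45) = 6.
Total collected = 10 + 0 + 0 + 6 = 16.

16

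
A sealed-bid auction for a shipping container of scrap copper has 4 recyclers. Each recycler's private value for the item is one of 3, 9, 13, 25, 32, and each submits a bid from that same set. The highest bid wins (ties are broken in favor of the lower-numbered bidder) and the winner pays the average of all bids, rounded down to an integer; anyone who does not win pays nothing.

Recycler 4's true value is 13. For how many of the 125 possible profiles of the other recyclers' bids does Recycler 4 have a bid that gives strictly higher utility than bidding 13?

10

Others bid (3, 3, 3): truth gives 8; bid 9 gives 9 > 8. Violating.
Others bid (3, 3, 13): truth gives 0; bid 25 gives 2 > 0. Violating.
Others bid (3, 9, 13): truth gives 0; bid 25 gives 1 > 0. Violating.
Others bid (3, 13, 3): truth gives 0; bid 25 gives 2 > 0. Violating.
Others bid (3, 3, 9): truth gives 6; no alternative beats it.
Others bid (3, 3, 25): truth gives 0; no alternative beats it.
(Checking all 125 profiles: 10 have a profitable deviation, 115 do not.)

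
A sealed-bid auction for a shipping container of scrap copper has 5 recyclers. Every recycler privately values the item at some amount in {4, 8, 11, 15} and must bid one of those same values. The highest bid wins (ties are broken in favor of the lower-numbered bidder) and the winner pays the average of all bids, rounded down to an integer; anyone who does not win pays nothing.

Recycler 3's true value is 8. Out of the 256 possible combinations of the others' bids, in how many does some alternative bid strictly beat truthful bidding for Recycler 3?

21

Others bid (4, 4, 4, 11): truth gives 0; bid 11 gives 2 > 0. Violating.
Others bid (4, 4, 8, 11): truth gives 0; bid 11 gives 1 > 0. Violating.
Others bid (4, 4, 11, 4): truth gives 0; bid 11 gives 2 > 0. Violating.
Others bid (4, 4, 11, 8): truth gives 0; bid 11 gives 1 > 0. Violating.
Others bid (4, 4, 4, 4): truth gives 4; no alternative beats it.
Others bid (4, 4, 4, 8): truth gives 3; no alternative beats it.
(Checking all 256 profiles: 21 have a profitable deviation, 235 do not.)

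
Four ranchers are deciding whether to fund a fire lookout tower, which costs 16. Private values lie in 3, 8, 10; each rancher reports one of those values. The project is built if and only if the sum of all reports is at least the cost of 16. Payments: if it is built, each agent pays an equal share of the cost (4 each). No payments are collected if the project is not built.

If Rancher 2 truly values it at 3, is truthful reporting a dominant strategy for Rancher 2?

Check each profile of the others' reports and compare truth against every alternative report.
Others report (3, 3, 3): truth gives 0, best alternative gives -1.
Others report (3, 3, 8): truth gives -1, best alternative gives -1.
Others report (3, 3, 10): truth gives -1, best alternative gives -1.
Others report (3, 8, 3): truth gives -1, best alternative gives -1.
Others report (3, 8, 8): truth gives -1, best alternative gives -1.
Others report (3, 8, 10): truth gives -1, best alternative gives -1.
(Remaining 21 profiles checked similarly; truth is weakly best in each.)
In every case the truthful report is at least as good as any alternative, so it is a dominant strategy.

Yes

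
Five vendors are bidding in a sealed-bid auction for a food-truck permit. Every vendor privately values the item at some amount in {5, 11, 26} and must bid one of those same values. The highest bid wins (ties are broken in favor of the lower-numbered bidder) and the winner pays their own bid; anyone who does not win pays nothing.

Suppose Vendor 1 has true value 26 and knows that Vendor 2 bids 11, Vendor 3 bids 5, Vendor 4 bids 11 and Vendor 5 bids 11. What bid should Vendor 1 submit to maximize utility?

11

Bid 5: loses, pays 0, utility 0.
Bid 11: wins, pays 11, utility 26 - 11 = 15.
Bid 26: wins, pays 26, utility 26 - 26 = 0.
The best choice is 11 with utility 15.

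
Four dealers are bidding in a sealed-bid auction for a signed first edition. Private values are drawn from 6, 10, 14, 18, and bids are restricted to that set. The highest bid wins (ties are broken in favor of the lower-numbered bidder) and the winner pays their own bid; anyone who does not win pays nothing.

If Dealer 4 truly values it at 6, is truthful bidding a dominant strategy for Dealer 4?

Yes

Check each profile of the others' bids and compare truth against every alternative bid.
Others bid (6, 6, 6): truth gives 0, best alternative gives -4.
Others bid (6, 6, 10): truth gives 0, best alternative gives 0.
Others bid (6, 6, 14): truth gives 0, best alternative gives 0.
Others bid (6, 6, 18): truth gives 0, best alternative gives 0.
Others bid (6, 10, 6): truth gives 0, best alternative gives 0.
Others bid (6, 10, 10): truth gives 0, best alternative gives 0.
(Remaining 58 profiles checked similarly; truth is weakly best in each.)
In every case the truthful bid is at least as good as any alternative, so it is a dominant strategy.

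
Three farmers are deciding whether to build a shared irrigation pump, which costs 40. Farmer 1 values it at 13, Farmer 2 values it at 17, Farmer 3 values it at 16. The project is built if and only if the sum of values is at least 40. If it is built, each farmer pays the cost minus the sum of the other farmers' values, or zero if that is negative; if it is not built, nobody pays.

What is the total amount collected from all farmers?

28

Total value 46 ≥ cost 40, so it is built.
Farmer 1: others sum to 33; max(0, 40 - 33) = 7.
Farmer 2: others sum to 29; max(0, 40 - 29) = 11.
Farmer 3: others sum to 30; max(0, 40 - 30) = 10.
Total collected = 7 + 11 + 10 = 28.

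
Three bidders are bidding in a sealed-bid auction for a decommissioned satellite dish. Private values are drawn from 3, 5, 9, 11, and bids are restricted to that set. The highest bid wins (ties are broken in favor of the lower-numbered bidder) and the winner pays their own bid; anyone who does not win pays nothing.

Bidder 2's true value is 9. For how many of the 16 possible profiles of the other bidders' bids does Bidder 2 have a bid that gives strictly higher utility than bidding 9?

2

Others bid (3, 3): truth gives 0; bid 5 gives 4 > 0. Violating.
Others bid (3, 5): truth gives 0; bid 5 gives 4 > 0. Violating.
Others bid (3, 9): truth gives 0; no alternative beats it.
Others bid (3, 11): truth gives 0; no alternative beats it.
(Checking all 16 profiles: 2 have a profitable deviation, 14 do not.)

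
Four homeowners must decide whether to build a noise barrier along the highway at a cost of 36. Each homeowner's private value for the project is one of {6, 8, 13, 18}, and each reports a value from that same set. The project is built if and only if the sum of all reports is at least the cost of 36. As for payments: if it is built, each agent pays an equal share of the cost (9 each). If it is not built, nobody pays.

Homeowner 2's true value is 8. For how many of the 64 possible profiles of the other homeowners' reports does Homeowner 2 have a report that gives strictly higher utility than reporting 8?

Others report (8, 8, 13): truth gives -1; report 6 gives 0 > -1. Violating.
Others report (8, 13, 8): truth gives -1; report 6 gives 0 > -1. Violating.
Others report (13, 8, 8): truth gives -1; report 6 gives 0 > -1. Violating.
Others report (6, 6, 6): truth gives 0; no alternative beats it.
Others report (6, 6, 8): truth gives 0; no alternative beats it.
(Checking all 64 profiles: 3 have a profitable deviation, 61 do not.)

3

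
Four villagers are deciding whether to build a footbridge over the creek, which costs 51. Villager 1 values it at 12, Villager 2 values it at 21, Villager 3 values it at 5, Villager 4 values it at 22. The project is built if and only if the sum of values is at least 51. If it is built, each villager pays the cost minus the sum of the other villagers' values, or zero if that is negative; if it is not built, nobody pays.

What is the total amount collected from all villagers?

Total value 60 ≥ cost 51, so it is built.
Villager 1: others sum to 48; max(0, 51 - 48) = 3.
Villager 2: others sum to 39; max(0, 51 - 39) = 12.
Villager 3: others sum to 55; max(0, 51 - 55) = 0.
Villager 4: others sum to 38; max(0, 51 - 38) = 13.
Total collected = 3 + 12 + 0 + 13 = 28.

28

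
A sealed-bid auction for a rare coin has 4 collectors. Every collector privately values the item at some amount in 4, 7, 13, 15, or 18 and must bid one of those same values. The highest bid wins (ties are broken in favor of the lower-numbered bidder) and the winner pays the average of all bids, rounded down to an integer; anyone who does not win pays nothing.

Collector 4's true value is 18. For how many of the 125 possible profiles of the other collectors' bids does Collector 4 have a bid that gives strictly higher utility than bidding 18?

21

Others bid (4, 4, 4): truth gives 11; bid 7 gives 14 > 11. Violating.
Others bid (4, 4, 7): truth gives 10; bid 13 gives 11 > 10. Violating.
Others bid (4, 7, 4): truth gives 10; bid 13 gives 11 > 10. Violating.
Others bid (4, 7, 7): truth gives 9; bid 13 gives 11 > 9. Violating.
Others bid (4, 4, 13): truth gives 9; no alternative beats it.
Others bid (4, 4, 15): truth gives 8; no alternative beats it.
(Checking all 125 profiles: 21 have a profitable deviation, 104 do not.)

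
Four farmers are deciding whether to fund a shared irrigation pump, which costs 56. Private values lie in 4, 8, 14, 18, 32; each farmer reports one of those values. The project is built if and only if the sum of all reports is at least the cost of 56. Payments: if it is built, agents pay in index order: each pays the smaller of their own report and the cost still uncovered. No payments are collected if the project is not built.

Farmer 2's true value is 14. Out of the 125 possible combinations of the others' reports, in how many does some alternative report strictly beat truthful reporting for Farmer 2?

Others report (4, 14, 32): truth gives 0; report 8 gives 6 > 0. Violating.
Others report (4, 18, 32): truth gives 0; report 4 gives 10 > 0. Violating.
Others report (4, 32, 14): truth gives 0; report 8 gives 6 > 0. Violating.
Others report (4, 32, 18): truth gives 0; report 4 gives 10 > 0. Violating.
Others report (4, 4, 4): truth gives 0; no alternative beats it.
Others report (4, 4, 8): truth gives 0; no alternative beats it.
(Checking all 125 profiles: 56 have a profitable deviation, 69 do not.)

56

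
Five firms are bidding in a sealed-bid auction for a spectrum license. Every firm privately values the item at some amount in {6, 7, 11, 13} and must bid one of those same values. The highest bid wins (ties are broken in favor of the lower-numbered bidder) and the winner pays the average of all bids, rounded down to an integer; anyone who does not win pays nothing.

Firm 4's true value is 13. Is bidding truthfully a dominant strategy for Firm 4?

Consider the case where Firm 1 bids 6, Firm 2 bids 6, Firm 3 bids 6 and Firm 5 bids 6.
Truthful bid 13: wins, pays 7, utility 13 - 7 = 6.
Bid 7 instead: wins, pays 6, utility 13 - 6 = 7.
Since 7 > 6, bidding 7 is strictly better here, so truthful bidding is not dominant.

No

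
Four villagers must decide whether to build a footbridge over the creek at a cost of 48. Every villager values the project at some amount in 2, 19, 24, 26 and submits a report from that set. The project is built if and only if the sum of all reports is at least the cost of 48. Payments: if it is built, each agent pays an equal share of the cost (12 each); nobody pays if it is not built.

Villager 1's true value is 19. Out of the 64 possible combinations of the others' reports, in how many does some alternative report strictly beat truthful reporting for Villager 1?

6

Others report (2, 2, 19): truth gives 0; report 26 gives 7 > 0. Violating.
Others report (2, 2, 24): truth gives 0; report 24 gives 7 > 0. Violating.
Others report (2, 19, 2): truth gives 0; report 26 gives 7 > 0. Violating.
Others report (2, 24, 2): truth gives 0; report 24 gives 7 > 0. Violating.
Others report (2, 2, 2): truth gives 0; no alternative beats it.
Others report (2, 2, 26): truth gives 7; no alternative beats it.
(Checking all 64 profiles: 6 have a profitable deviation, 58 do not.)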